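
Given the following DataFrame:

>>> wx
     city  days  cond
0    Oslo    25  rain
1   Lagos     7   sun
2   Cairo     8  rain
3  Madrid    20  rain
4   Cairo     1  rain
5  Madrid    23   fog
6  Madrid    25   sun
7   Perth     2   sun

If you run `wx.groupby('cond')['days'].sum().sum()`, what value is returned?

group by cond, sum of days:
cond
fog     23
rain    54
sun     34
Name: days, dtype: int64

111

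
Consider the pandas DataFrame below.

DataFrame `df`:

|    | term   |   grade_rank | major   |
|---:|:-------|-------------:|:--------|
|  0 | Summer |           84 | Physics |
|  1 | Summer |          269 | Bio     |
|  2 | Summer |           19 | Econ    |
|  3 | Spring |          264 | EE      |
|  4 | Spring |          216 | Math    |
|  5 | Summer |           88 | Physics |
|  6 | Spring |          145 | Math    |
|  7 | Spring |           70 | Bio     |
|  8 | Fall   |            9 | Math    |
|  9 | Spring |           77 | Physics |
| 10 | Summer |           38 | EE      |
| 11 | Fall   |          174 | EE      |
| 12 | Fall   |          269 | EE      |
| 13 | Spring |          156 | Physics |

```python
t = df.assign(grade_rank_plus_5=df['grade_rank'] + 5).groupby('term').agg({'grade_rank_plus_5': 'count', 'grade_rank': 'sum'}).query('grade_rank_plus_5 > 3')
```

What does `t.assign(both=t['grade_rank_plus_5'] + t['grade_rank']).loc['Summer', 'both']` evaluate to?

add column grade_rank_plus_5 = df['grade_rank'] + 5:
      term  grade_rank    major  grade_rank_plus_5
0   Summer          84  Physics                 89
1   Summer         269      Bio                274
2   Summer          19     Econ                 24
3   Spring         264       EE                269
4   Spring         216     Math                221
5   Summer          88  Physics                 93
6   Spring         145     Math                150
7   Spring          70      Bio                 75
8     Fall           9     Math                 14
9   Spring          77  Physics                 82
10  Summer          38       EE                 43
11    Fall         174       EE                179
12    Fall         269       EE                274
13  Spring         156  Physics                161
group by term: count(grade_rank_plus_5), sum(grade_rank):
        grade_rank_plus_5  grade_rank
term                                 
Fall                    3         452
Spring                  6         928
Summer                  5         498
filter rows where grade_rank_plus_5 > 3:
        grade_rank_plus_5  grade_rank
term                                 
Spring                  6         928
Summer                  5         498
add column both = t['grade_rank_plus_5'] + t['grade_rank']:
        grade_rank_plus_5  grade_rank  both
term                                       
Spring                  6         928   934
Summer                  5         498   503
Finally, value at row 'Summer', column 'both' = 503.

503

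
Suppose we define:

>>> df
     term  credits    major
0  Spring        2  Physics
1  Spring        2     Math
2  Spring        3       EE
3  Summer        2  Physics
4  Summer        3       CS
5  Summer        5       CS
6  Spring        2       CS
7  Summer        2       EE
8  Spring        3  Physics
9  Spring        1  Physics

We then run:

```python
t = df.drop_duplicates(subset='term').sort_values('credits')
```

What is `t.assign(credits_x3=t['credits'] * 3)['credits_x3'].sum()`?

drop duplicate term (keep=first):
     term  credits    major
0  Spring        2  Physics
3  Summer        2  Physics
sort by credits:
     term  credits    major
0  Spring        2  Physics
3  Summer        2  Physics
add column credits_x3 = t['credits'] * 3:
     term  credits    major  credits_x3
0  Spring        2  Physics           6
3  Summer        2  Physics           6
Reading off the sum of column 'credits_x3', we get 12.

12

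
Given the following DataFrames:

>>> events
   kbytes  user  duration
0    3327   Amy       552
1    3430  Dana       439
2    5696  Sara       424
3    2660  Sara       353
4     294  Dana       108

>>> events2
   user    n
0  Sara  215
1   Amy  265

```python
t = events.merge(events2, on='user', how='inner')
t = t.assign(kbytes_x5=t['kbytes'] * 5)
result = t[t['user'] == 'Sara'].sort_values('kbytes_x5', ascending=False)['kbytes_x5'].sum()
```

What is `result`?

merge on 'user' (how='inner') → 3 rows:
   kbytes  user  duration    n
0    3327   Amy       552  265
1    5696  Sara       424  215
2    2660  Sara       353  215
add column kbytes_x5 = t['kbytes'] * 5:
   kbytes  user  duration    n  kbytes_x5
0    3327   Amy       552  265      16635
1    5696  Sara       424  215      28480
2    2660  Sara       353  215      13300
filter rows where user == 'Sara':
   kbytes  user  duration    n  kbytes_x5
1    5696  Sara       424  215      28480
2    2660  Sara       353  215      13300
sort by kbytes_x5 descending:
   kbytes  user  duration    n  kbytes_x5
1    5696  Sara       424  215      28480
2    2660  Sara       353  215      13300
Then the sum of column 'kbytes_x5': 41780

41780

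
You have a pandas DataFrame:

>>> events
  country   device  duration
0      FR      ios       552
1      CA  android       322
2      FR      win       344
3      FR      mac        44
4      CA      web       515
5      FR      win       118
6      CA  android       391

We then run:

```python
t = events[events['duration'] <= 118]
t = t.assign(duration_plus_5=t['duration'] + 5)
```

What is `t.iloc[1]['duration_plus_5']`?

filter rows where duration <= 118:
  country device  duration
3      FR    mac        44
5      FR    win       118
add column duration_plus_5 = t['duration'] + 5:
  country device  duration  duration_plus_5
3      FR    mac        44               49
5      FR    win       118              123
Finally, value at position 1, column 'duration_plus_5' = 123.

123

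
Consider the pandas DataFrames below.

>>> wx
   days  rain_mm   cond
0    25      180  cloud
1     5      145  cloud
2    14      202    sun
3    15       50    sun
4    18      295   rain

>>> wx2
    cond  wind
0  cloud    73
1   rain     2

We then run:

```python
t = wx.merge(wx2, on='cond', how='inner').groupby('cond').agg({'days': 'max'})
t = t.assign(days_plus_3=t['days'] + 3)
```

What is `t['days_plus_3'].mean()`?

merge on 'cond' (how='inner') → 3 rows:
   days  rain_mm   cond  wind
0    25      180  cloud    73
1     5      145  cloud    73
2    18      295   rain     2
group by cond, max of days:
       days
cond       
cloud    25
rain     18
add column days_plus_3 = t['days'] + 3:
       days  days_plus_3
cond                    
cloud    25           28
rain     18           21
mean of column 'days_plus_3' → 24.5

24.5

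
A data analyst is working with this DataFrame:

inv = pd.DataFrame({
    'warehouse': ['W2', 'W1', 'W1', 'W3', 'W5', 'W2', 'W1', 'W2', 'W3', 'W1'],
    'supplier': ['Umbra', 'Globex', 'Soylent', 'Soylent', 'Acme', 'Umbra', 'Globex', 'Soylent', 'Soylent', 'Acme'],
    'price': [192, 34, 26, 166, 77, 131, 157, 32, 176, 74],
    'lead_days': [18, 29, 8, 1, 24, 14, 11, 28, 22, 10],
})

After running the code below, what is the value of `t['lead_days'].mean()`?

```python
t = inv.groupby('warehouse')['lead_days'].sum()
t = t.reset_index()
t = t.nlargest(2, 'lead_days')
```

group by warehouse, sum of lead_days:
warehouse
W1    58
W2    60
W3    23
W5    24
Name: lead_days, dtype: int64
reset_index():
  warehouse  lead_days
0        W1         58
1        W2         60
2        W3         23
3        W5         24
take 2 rows with largest lead_days:
  warehouse  lead_days
1        W2         60
0        W1         58
mean of column 'lead_days' → 59.0

59.0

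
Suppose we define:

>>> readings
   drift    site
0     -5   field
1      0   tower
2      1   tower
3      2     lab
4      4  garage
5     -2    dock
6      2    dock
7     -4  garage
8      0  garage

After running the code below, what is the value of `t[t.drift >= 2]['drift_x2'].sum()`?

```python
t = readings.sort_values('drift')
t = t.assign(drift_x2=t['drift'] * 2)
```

16

sort by drift:
   drift    site
0     -5   field
7     -4  garage
5     -2    dock
1      0   tower
8      0  garage
2      1   tower
3      2     lab
6      2    dock
4      4  garage
add column drift_x2 = t['drift'] * 2:
   drift    site  drift_x2
0     -5   field       -10
7     -4  garage        -8
5     -2    dock        -4
1      0   tower         0
8      0  garage         0
2      1   tower         2
3      2     lab         4
6      2    dock         4
4      4  garage         8
filter rows where drift >= 2:
   drift    site  drift_x2
3      2     lab         4
6      2    dock         4
4      4  garage         8
So sum() = 16.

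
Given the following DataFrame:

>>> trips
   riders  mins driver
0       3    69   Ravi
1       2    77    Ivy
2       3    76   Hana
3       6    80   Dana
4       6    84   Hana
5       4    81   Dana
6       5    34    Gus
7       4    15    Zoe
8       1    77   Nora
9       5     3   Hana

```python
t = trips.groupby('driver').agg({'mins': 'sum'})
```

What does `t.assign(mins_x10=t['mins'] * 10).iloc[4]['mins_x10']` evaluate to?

770

group by driver, sum of mins:
        mins
driver      
Dana     161
Gus       34
Hana     163
Ivy       77
Nora      77
Ravi      69
Zoe       15
add column mins_x10 = t['mins'] * 10:
        mins  mins_x10
driver                
Dana     161      1610
Gus       34       340
Hana     163      1630
Ivy       77       770
Nora      77       770
Ravi      69       690
Zoe       15       150
So iloc[4]['mins_x10'] = 770.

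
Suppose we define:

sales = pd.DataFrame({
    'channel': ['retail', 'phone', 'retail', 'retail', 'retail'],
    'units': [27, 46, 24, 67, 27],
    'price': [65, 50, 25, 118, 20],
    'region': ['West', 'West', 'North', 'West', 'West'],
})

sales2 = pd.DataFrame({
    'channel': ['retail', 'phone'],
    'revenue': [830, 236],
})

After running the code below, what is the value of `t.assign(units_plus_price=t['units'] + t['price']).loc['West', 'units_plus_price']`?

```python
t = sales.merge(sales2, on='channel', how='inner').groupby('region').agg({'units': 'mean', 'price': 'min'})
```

merge on 'channel' (how='inner') → 5 rows:
  channel  units  price region  revenue
0  retail     27     65   West      830
1   phone     46     50   West      236
2  retail     24     25  North      830
3  retail     67    118   West      830
4  retail     27     20   West      830
group by region: mean(units), min(price):
        units  price
region              
North   24.00     25
West    41.75     20
add column units_plus_price = t['units'] + t['price']:
        units  price  units_plus_price
region                                
North   24.00     25             49.00
West    41.75     20             61.75

61.75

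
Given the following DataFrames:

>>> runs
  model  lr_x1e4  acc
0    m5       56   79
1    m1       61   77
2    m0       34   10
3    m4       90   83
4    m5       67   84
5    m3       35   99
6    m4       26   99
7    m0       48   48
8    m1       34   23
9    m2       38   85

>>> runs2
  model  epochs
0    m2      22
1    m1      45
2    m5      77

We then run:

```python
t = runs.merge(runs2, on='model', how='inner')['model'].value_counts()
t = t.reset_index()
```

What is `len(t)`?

3

merge on 'model' (how='inner') → 5 rows:
  model  lr_x1e4  acc  epochs
0    m5       56   79      77
1    m1       61   77      45
2    m5       67   84      77
3    m1       34   23      45
4    m2       38   85      22
value_counts of model:
model
m5    2
m1    2
m2    1
Name: count, dtype: int64
reset_index():
  model  count
0    m5      2
1    m1      2
2    m2      1
Taking the number of rows gives 3.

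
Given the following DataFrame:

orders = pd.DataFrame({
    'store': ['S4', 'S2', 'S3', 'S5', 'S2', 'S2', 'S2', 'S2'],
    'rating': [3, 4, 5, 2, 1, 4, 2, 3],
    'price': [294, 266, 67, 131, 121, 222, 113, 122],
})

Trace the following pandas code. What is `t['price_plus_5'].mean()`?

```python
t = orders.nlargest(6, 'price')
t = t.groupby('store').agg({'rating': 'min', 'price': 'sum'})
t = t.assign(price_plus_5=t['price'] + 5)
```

390.333333333

take 6 rows with largest price:
  store  rating  price
0    S4       3    294
1    S2       4    266
5    S2       4    222
3    S5       2    131
7    S2       3    122
4    S2       1    121
group by store: min(rating), sum(price):
       rating  price
store               
S2          1    731
S4          3    294
S5          2    131
add column price_plus_5 = t['price'] + 5:
       rating  price  price_plus_5
store                             
S2          1    731           736
S4          3    294           299
S5          2    131           136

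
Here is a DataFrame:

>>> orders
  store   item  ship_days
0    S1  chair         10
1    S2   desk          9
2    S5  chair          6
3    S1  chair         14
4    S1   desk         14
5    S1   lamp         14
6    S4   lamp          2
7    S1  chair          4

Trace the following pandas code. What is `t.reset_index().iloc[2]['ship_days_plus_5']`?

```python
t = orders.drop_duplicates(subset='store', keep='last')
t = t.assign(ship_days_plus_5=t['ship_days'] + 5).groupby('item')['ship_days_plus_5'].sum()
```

7

drop duplicate store (keep=last):
  store   item  ship_days
1    S2   desk          9
2    S5  chair          6
6    S4   lamp          2
7    S1  chair          4
add column ship_days_plus_5 = t['ship_days'] + 5:
  store   item  ship_days  ship_days_plus_5
1    S2   desk          9                14
2    S5  chair          6                11
6    S4   lamp          2                 7
7    S1  chair          4                 9
group by item, sum of ship_days_plus_5:
item
chair    20
desk     14
lamp      7
Name: ship_days_plus_5, dtype: int64
reset_index():
    item  ship_days_plus_5
0  chair                20
1   desk                14
2   lamp                 7
Reading off the value at position 2, column 'ship_days_plus_5', we get 7.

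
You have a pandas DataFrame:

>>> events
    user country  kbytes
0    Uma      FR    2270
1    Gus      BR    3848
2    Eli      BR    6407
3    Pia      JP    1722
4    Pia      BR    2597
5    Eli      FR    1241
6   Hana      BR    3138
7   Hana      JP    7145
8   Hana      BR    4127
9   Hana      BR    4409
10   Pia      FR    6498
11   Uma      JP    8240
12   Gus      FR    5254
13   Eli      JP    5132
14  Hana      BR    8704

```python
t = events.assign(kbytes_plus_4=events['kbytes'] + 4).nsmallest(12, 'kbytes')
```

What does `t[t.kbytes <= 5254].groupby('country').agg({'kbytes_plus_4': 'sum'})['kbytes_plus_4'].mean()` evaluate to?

add column kbytes_plus_4 = events['kbytes'] + 4:
    user country  kbytes  kbytes_plus_4
0    Uma      FR    2270           2274
1    Gus      BR    3848           3852
2    Eli      BR    6407           6411
3    Pia      JP    1722           1726
4    Pia      BR    2597           2601
5    Eli      FR    1241           1245
6   Hana      BR    3138           3142
7   Hana      JP    7145           7149
8   Hana      BR    4127           4131
9   Hana      BR    4409           4413
10   Pia      FR    6498           6502
11   Uma      JP    8240           8244
12   Gus      FR    5254           5258
13   Eli      JP    5132           5136
14  Hana      BR    8704           8708
take 12 rows with smallest kbytes:
    user country  kbytes  kbytes_plus_4
5    Eli      FR    1241           1245
3    Pia      JP    1722           1726
0    Uma      FR    2270           2274
4    Pia      BR    2597           2601
6   Hana      BR    3138           3142
1    Gus      BR    3848           3852
8   Hana      BR    4127           4131
9   Hana      BR    4409           4413
13   Eli      JP    5132           5136
12   Gus      FR    5254           5258
2    Eli      BR    6407           6411
10   Pia      FR    6498           6502
filter rows where kbytes <= 5254:
    user country  kbytes  kbytes_plus_4
5    Eli      FR    1241           1245
3    Pia      JP    1722           1726
0    Uma      FR    2270           2274
4    Pia      BR    2597           2601
6   Hana      BR    3138           3142
1    Gus      BR    3848           3852
8   Hana      BR    4127           4131
9   Hana      BR    4409           4413
13   Eli      JP    5132           5136
12   Gus      FR    5254           5258
group by country, sum of kbytes_plus_4:
         kbytes_plus_4
country               
BR               18139
FR                8777
JP                6862
Hence 11259.3333333.

11259.3333333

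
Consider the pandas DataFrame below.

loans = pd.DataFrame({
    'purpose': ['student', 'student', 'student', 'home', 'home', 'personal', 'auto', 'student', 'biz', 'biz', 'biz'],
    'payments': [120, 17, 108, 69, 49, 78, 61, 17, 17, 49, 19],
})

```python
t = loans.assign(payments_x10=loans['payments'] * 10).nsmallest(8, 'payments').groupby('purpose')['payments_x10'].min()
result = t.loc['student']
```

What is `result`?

170

add column payments_x10 = loans['payments'] * 10:
     purpose  payments  payments_x10
0    student       120          1200
1    student        17           170
2    student       108          1080
3       home        69           690
4       home        49           490
5   personal        78           780
6       auto        61           610
7    student        17           170
8        biz        17           170
9        biz        49           490
10       biz        19           190
take 8 rows with smallest payments:
    purpose  payments  payments_x10
1   student        17           170
7   student        17           170
8       biz        17           170
10      biz        19           190
4      home        49           490
9       biz        49           490
6      auto        61           610
3      home        69           690
group by purpose, min of payments_x10:
purpose
auto       610
biz        170
home       490
student    170
Name: payments_x10, dtype: int64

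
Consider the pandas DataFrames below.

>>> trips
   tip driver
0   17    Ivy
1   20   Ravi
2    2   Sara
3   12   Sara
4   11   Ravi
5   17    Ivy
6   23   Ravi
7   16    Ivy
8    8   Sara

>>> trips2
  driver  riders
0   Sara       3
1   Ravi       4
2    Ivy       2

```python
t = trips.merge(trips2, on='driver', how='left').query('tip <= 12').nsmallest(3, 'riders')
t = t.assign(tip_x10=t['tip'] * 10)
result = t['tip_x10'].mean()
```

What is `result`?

merge on 'driver' (how='left') → 9 rows:
   tip driver  riders
0   17    Ivy       2
1   20   Ravi       4
2    2   Sara       3
3   12   Sara       3
4   11   Ravi       4
5   17    Ivy       2
6   23   Ravi       4
7   16    Ivy       2
8    8   Sara       3
filter rows where tip <= 12:
   tip driver  riders
2    2   Sara       3
3   12   Sara       3
4   11   Ravi       4
8    8   Sara       3
take 3 rows with smallest riders:
   tip driver  riders
2    2   Sara       3
3   12   Sara       3
8    8   Sara       3
add column tip_x10 = t['tip'] * 10:
   tip driver  riders  tip_x10
2    2   Sara       3       20
3   12   Sara       3      120
8    8   Sara       3       80
So mean() = 73.3333333333.

73.3333333333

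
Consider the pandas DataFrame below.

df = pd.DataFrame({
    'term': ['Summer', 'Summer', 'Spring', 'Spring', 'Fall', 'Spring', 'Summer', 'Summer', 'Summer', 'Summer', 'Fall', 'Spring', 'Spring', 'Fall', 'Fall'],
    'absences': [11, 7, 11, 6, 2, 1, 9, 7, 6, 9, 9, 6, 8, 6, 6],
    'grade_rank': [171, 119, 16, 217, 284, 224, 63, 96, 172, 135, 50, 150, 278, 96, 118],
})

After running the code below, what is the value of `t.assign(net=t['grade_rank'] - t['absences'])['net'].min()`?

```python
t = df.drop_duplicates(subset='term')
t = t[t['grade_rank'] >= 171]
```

drop duplicate term (keep=first):
     term  absences  grade_rank
0  Summer        11         171
2  Spring        11          16
4    Fall         2         284
filter rows where grade_rank >= 171:
     term  absences  grade_rank
0  Summer        11         171
4    Fall         2         284
add column net = t['grade_rank'] - t['absences']:
     term  absences  grade_rank  net
0  Summer        11         171  160
4    Fall         2         284  282

160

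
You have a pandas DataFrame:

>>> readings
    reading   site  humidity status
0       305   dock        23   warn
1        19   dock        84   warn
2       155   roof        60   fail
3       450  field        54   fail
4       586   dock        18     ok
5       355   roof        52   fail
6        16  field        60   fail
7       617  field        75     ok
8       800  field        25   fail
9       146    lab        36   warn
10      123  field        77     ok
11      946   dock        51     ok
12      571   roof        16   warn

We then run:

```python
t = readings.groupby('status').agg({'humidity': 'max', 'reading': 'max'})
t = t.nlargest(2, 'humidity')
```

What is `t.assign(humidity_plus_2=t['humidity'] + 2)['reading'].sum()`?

1517

group by status: max(humidity), max(reading):
        humidity  reading
status                   
fail          60      800
ok            77      946
warn          84      571
take 2 rows with largest humidity:
        humidity  reading
status                   
warn          84      571
ok            77      946
add column humidity_plus_2 = t['humidity'] + 2:
        humidity  reading  humidity_plus_2
status                                    
warn          84      571               86
ok            77      946               79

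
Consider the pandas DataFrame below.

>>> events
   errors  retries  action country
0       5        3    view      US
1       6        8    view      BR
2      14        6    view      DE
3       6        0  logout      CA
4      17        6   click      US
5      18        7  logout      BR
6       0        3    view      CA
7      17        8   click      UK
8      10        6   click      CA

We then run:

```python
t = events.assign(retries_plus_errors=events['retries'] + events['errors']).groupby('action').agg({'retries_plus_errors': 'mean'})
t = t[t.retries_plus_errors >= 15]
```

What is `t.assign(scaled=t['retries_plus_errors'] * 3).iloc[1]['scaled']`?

46.5

add column retries_plus_errors = events['retries'] + events['errors']:
   errors  retries  action country  retries_plus_errors
0       5        3    view      US                    8
1       6        8    view      BR                   14
2      14        6    view      DE                   20
3       6        0  logout      CA                    6
4      17        6   click      US                   23
5      18        7  logout      BR                   25
6       0        3    view      CA                    3
7      17        8   click      UK                   25
8      10        6   click      CA                   16
group by action, mean of retries_plus_errors:
        retries_plus_errors
action                     
click             21.333333
logout            15.500000
view              11.250000
filter rows where retries_plus_errors >= 15:
        retries_plus_errors
action                     
click             21.333333
logout            15.500000
add column scaled = t['retries_plus_errors'] * 3:
        retries_plus_errors  scaled
action                             
click             21.333333    64.0
logout            15.500000    46.5
Finally, value at position 1, column 'scaled' = 46.5.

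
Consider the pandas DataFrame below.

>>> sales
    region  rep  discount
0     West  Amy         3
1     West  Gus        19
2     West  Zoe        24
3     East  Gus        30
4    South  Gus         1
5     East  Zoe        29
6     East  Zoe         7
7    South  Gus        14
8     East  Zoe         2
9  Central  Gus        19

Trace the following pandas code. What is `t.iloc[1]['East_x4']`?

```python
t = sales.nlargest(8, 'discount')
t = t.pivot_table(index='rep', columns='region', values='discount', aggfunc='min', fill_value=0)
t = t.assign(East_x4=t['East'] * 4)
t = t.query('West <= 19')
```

take 8 rows with largest discount:
    region  rep  discount
3     East  Gus        30
5     East  Zoe        29
2     West  Zoe        24
1     West  Gus        19
9  Central  Gus        19
7    South  Gus        14
6     East  Zoe         7
0     West  Amy         3
pivot: rows=rep, cols=region, min(discount):
region  Central  East  South  West
rep                               
Amy           0     0      0     3
Gus          19    30     14    19
Zoe           0     7      0    24
add column East_x4 = t['East'] * 4:
region  Central  East  South  West  East_x4
rep                                        
Amy           0     0      0     3        0
Gus          19    30     14    19      120
Zoe           0     7      0    24       28
filter rows where West <= 19:
region  Central  East  South  West  East_x4
rep                                        
Amy           0     0      0     3        0
Gus          19    30     14    19      120
The value at position 1, column 'East_x4' is 120.

120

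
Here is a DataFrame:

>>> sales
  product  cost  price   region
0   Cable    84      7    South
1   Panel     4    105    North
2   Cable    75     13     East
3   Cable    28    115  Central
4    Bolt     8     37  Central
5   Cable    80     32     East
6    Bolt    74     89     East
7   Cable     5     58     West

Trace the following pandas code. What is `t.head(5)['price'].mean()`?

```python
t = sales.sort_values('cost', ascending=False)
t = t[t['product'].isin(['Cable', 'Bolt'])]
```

51.2

sort by cost descending:
  product  cost  price   region
0   Cable    84      7    South
5   Cable    80     32     East
2   Cable    75     13     East
6    Bolt    74     89     East
3   Cable    28    115  Central
4    Bolt     8     37  Central
7   Cable     5     58     West
1   Panel     4    105    North
filter rows where product in ['Cable', 'Bolt']:
  product  cost  price   region
0   Cable    84      7    South
5   Cable    80     32     East
2   Cable    75     13     East
6    Bolt    74     89     East
3   Cable    28    115  Central
4    Bolt     8     37  Central
7   Cable     5     58     West
take first 5 rows:
  product  cost  price   region
0   Cable    84      7    South
5   Cable    80     32     East
2   Cable    75     13     East
6    Bolt    74     89     East
3   Cable    28    115  Central
Finally, mean of column 'price' = 51.2.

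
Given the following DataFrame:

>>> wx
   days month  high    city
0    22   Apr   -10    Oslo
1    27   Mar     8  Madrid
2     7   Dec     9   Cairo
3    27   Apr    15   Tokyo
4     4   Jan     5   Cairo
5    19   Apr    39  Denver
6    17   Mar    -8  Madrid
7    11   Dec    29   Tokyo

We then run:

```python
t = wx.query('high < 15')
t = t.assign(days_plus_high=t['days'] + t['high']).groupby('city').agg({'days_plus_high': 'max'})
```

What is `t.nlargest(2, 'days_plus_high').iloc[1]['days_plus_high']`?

filter rows where high < 15:
   days month  high    city
0    22   Apr   -10    Oslo
1    27   Mar     8  Madrid
2     7   Dec     9   Cairo
4     4   Jan     5   Cairo
6    17   Mar    -8  Madrid
add column days_plus_high = t['days'] + t['high']:
   days month  high    city  days_plus_high
0    22   Apr   -10    Oslo              12
1    27   Mar     8  Madrid              35
2     7   Dec     9   Cairo              16
4     4   Jan     5   Cairo               9
6    17   Mar    -8  Madrid               9
group by city, max of days_plus_high:
        days_plus_high
city                  
Cairo               16
Madrid              35
Oslo                12
take 2 rows with largest days_plus_high:
        days_plus_high
city                  
Madrid              35
Cairo               16

16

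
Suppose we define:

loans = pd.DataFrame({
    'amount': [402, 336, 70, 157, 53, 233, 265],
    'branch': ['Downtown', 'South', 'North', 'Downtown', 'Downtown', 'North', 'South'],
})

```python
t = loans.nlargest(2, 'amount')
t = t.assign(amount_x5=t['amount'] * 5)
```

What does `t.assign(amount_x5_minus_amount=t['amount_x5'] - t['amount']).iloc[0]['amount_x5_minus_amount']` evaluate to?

1608

take 2 rows with largest amount:
   amount    branch
0     402  Downtown
1     336     South
add column amount_x5 = t['amount'] * 5:
   amount    branch  amount_x5
0     402  Downtown       2010
1     336     South       1680
add column amount_x5_minus_amount = t['amount_x5'] - t['amount']:
   amount    branch  amount_x5  amount_x5_minus_amount
0     402  Downtown       2010                    1608
1     336     South       1680                    1344
Taking the value at position 0, column 'amount_x5_minus_amount' gives 1608.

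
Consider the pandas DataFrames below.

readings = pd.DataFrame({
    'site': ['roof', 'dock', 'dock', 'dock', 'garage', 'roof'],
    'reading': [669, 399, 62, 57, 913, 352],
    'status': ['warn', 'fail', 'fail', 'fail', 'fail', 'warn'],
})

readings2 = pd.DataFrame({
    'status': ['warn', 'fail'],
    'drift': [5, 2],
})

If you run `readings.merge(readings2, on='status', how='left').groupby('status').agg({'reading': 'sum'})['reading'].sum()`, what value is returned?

merge on 'status' (how='left') → 6 rows:
     site  reading status  drift
0    roof      669   warn      5
1    dock      399   fail      2
2    dock       62   fail      2
3    dock       57   fail      2
4  garage      913   fail      2
5    roof      352   warn      5
group by status, sum of reading:
        reading
status         
fail       1431
warn       1021
sum of column 'reading' → 2452

2452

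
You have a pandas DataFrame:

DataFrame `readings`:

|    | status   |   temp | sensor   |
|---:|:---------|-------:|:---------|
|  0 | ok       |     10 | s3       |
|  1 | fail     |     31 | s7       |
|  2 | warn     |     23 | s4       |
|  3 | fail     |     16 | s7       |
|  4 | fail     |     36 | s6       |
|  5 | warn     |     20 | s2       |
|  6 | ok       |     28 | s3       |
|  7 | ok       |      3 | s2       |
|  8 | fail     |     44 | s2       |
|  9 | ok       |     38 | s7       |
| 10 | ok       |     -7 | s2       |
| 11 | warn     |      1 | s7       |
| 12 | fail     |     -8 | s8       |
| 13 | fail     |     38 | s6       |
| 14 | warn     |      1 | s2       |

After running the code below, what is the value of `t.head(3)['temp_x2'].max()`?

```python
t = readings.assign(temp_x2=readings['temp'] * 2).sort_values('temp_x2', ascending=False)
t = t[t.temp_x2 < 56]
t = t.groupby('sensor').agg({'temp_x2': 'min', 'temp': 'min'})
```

46

add column temp_x2 = readings['temp'] * 2:
   status  temp sensor  temp_x2
0      ok    10     s3       20
1    fail    31     s7       62
2    warn    23     s4       46
3    fail    16     s7       32
4    fail    36     s6       72
5    warn    20     s2       40
6      ok    28     s3       56
7      ok     3     s2        6
8    fail    44     s2       88
9      ok    38     s7       76
10     ok    -7     s2      -14
11   warn     1     s7        2
12   fail    -8     s8      -16
13   fail    38     s6       76
14   warn     1     s2        2
sort by temp_x2 descending:
   status  temp sensor  temp_x2
8    fail    44     s2       88
9      ok    38     s7       76
13   fail    38     s6       76
4    fail    36     s6       72
1    fail    31     s7       62
6      ok    28     s3       56
2    warn    23     s4       46
5    warn    20     s2       40
3    fail    16     s7       32
0      ok    10     s3       20
7      ok     3     s2        6
11   warn     1     s7        2
14   warn     1     s2        2
10     ok    -7     s2      -14
12   fail    -8     s8      -16
filter rows where temp_x2 < 56:
   status  temp sensor  temp_x2
2    warn    23     s4       46
5    warn    20     s2       40
3    fail    16     s7       32
0      ok    10     s3       20
7      ok     3     s2        6
11   warn     1     s7        2
14   warn     1     s2        2
10     ok    -7     s2      -14
12   fail    -8     s8      -16
group by sensor: min(temp_x2), min(temp):
        temp_x2  temp
sensor               
s2          -14    -7
s3           20    10
s4           46    23
s7            2     1
s8          -16    -8
take first 3 rows:
        temp_x2  temp
sensor               
s2          -14    -7
s3           20    10
s4           46    23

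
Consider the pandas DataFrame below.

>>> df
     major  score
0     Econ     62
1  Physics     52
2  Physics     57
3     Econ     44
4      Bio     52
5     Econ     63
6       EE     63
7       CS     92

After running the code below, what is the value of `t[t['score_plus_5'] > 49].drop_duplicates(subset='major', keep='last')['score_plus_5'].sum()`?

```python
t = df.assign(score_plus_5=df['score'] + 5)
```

add column score_plus_5 = df['score'] + 5:
     major  score  score_plus_5
0     Econ     62            67
1  Physics     52            57
2  Physics     57            62
3     Econ     44            49
4      Bio     52            57
5     Econ     63            68
6       EE     63            68
7       CS     92            97
filter rows where score_plus_5 > 49:
     major  score  score_plus_5
0     Econ     62            67
1  Physics     52            57
2  Physics     57            62
4      Bio     52            57
5     Econ     63            68
6       EE     63            68
7       CS     92            97
drop duplicate major (keep=last):
     major  score  score_plus_5
2  Physics     57            62
4      Bio     52            57
5     Econ     63            68
6       EE     63            68
7       CS     92            97
Then the sum of column 'score_plus_5': 352

352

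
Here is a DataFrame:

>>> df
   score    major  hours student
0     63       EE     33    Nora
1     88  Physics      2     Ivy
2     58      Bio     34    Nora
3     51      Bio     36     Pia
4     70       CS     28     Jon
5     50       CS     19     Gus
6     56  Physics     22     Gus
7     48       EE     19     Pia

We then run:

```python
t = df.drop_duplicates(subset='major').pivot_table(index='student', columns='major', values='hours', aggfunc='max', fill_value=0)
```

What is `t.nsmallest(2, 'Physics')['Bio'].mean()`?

drop duplicate major (keep=first):
   score    major  hours student
0     63       EE     33    Nora
1     88  Physics      2     Ivy
2     58      Bio     34    Nora
4     70       CS     28     Jon
pivot: rows=student, cols=major, max(hours):
major    Bio  CS  EE  Physics
student                      
Ivy        0   0   0        2
Jon        0  28   0        0
Nora      34   0  33        0
take 2 rows with smallest Physics:
major    Bio  CS  EE  Physics
student                      
Jon        0  28   0        0
Nora      34   0  33        0

17.0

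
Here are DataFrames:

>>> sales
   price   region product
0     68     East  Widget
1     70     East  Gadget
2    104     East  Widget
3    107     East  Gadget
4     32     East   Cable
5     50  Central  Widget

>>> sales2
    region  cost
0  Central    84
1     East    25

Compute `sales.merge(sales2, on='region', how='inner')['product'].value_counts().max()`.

3

merge on 'region' (how='inner') → 6 rows:
   price   region product  cost
0     68     East  Widget    25
1     70     East  Gadget    25
2    104     East  Widget    25
3    107     East  Gadget    25
4     32     East   Cable    25
5     50  Central  Widget    84
value_counts of product:
product
Widget    3
Gadget    2
Cable     1
Name: count, dtype: int64
max of the resulting series → 3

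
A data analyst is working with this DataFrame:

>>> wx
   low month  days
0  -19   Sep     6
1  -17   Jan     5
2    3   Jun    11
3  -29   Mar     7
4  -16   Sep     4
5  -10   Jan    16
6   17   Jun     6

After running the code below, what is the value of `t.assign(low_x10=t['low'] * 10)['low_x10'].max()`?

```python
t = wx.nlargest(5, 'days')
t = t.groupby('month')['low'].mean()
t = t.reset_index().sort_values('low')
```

100.0

take 5 rows with largest days:
   low month  days
5  -10   Jan    16
2    3   Jun    11
3  -29   Mar     7
0  -19   Sep     6
6   17   Jun     6
group by month, mean of low:
month
Jan   -10.0
Jun    10.0
Mar   -29.0
Sep   -19.0
Name: low, dtype: float64
reset_index():
  month   low
0   Jan -10.0
1   Jun  10.0
2   Mar -29.0
3   Sep -19.0
sort by low:
  month   low
2   Mar -29.0
3   Sep -19.0
0   Jan -10.0
1   Jun  10.0
add column low_x10 = t['low'] * 10:
  month   low  low_x10
2   Mar -29.0   -290.0
3   Sep -19.0   -190.0
0   Jan -10.0   -100.0
1   Jun  10.0    100.0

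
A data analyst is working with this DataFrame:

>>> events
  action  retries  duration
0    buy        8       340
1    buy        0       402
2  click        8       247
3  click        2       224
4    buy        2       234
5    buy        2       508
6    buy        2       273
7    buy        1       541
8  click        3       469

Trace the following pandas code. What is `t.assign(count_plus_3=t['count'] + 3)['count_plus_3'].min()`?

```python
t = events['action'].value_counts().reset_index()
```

value_counts of action:
action
buy      6
click    3
Name: count, dtype: int64
reset_index():
  action  count
0    buy      6
1  click      3
add column count_plus_3 = t['count'] + 3:
  action  count  count_plus_3
0    buy      6             9
1  click      3             6
Hence 6.

6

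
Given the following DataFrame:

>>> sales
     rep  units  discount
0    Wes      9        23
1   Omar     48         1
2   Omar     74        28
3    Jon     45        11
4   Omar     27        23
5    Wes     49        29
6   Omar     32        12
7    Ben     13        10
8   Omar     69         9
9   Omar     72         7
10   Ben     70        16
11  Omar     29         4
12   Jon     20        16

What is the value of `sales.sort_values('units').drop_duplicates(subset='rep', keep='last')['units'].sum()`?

238

sort by units:
     rep  units  discount
0    Wes      9        23
7    Ben     13        10
12   Jon     20        16
4   Omar     27        23
11  Omar     29         4
6   Omar     32        12
3    Jon     45        11
1   Omar     48         1
5    Wes     49        29
8   Omar     69         9
10   Ben     70        16
9   Omar     72         7
2   Omar     74        28
drop duplicate rep (keep=last):
     rep  units  discount
3    Jon     45        11
5    Wes     49        29
10   Ben     70        16
2   Omar     74        28
Taking the sum of column 'units' gives 238.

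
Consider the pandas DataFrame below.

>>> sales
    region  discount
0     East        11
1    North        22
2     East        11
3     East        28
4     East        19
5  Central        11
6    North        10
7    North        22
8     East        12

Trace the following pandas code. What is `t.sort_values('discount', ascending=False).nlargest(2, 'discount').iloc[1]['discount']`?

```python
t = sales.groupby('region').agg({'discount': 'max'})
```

group by region, max of discount:
         discount
region           
Central        11
East           28
North          22
sort by discount descending:
         discount
region           
East           28
North          22
Central        11
take 2 rows with largest discount:
        discount
region          
East          28
North         22
Then the value at position 1, column 'discount': 22

22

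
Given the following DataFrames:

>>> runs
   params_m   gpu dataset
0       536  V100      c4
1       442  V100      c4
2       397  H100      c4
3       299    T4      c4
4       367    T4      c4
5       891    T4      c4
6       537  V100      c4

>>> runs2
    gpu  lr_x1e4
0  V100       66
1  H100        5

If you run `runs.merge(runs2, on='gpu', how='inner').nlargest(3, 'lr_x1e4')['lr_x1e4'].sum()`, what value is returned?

merge on 'gpu' (how='inner') → 4 rows:
   params_m   gpu dataset  lr_x1e4
0       536  V100      c4       66
1       442  V100      c4       66
2       397  H100      c4        5
3       537  V100      c4       66
take 3 rows with largest lr_x1e4:
   params_m   gpu dataset  lr_x1e4
0       536  V100      c4       66
1       442  V100      c4       66
3       537  V100      c4       66

198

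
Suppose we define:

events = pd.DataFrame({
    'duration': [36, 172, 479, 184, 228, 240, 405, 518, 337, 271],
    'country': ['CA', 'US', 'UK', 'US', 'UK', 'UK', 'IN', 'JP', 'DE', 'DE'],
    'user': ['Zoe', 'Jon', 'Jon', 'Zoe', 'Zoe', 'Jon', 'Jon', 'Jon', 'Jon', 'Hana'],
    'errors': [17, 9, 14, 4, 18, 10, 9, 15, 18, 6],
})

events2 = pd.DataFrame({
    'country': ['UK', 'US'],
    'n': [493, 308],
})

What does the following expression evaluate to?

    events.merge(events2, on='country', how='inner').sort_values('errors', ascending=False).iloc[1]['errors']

merge on 'country' (how='inner') → 5 rows:
   duration country user  errors    n
0       172      US  Jon       9  308
1       479      UK  Jon      14  493
2       184      US  Zoe       4  308
3       228      UK  Zoe      18  493
4       240      UK  Jon      10  493
sort by errors descending:
   duration country user  errors    n
3       228      UK  Zoe      18  493
1       479      UK  Jon      14  493
4       240      UK  Jon      10  493
0       172      US  Jon       9  308
2       184      US  Zoe       4  308
Taking the value at position 1, column 'errors' gives 14.

14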